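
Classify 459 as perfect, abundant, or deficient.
deficient

Proper divisors of 459: sum = 1 + 3 + 9 + 17 + 27 + 51 + 153 = 261
Since 261 < 459, 459 is deficient.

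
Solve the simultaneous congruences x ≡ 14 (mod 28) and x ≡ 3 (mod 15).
378

Using Chinese Remainder Theorem:
M = 28 × 15 = 420
M1 = 15, M2 = 28
y1 = 15^(-1) mod 28 = 15
y2 = 28^(-1) mod 15 = 7
x = (14×15×15 + 3×28×7) mod 420 = 378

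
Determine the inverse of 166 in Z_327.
262

gcd(166, 327) = 1, so the inverse exists.
Extended Euclidean algorithm on (327, 166):
327 = 1 × 166 + 161  ⟹  161 = (1)·327 + (-1)·166
166 = 1 × 161 + 5  ⟹  5 = (-1)·327 + (2)·166
161 = 32 × 5 + 1  ⟹  1 = (33)·327 + (-65)·166
So (-65)·166 ≡ 1 (mod 327), i.e. 166^(-1) ≡ -65 ≡ 262 (mod 327).
Check: 166 × 262 = 43492 ≡ 1 (mod 327)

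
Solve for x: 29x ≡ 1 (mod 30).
29

gcd(29, 30) = 1, so the inverse exists.
Extended Euclidean algorithm on (30, 29):
30 = 1 × 29 + 1  ⟹  1 = (1)·30 + (-1)·29
So (-1)·29 ≡ 1 (mod 30), i.e. 29^(-1) ≡ -1 ≡ 29 (mod 30).
Check: 29 × 29 = 841 ≡ 1 (mod 30)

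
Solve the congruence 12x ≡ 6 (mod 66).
x ≡ 6 (mod 11)

gcd(12, 66) = 6, which divides 6, so solutions exist.
Divide through by 6: 2x ≡ 1 (mod 11).
Find 2^(-1) mod 11 by the extended Euclidean algorithm:
11 = 5 × 2 + 1  ⟹  1 = (1)·11 + (-5)·2
So (-5)·2 ≡ 1 (mod 11), i.e. 2^(-1) ≡ -5 ≡ 6 (mod 11).
x ≡ 6 × 1 = 6 ≡ 6 (mod 11).
Check: 12 × 6 = 72 ≡ 6 (mod 66).
x ≡ 6 (mod 11), giving 6 solutions mod 66.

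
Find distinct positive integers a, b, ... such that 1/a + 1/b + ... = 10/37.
1/4 + 1/50 + 1/3700

Greedy algorithm:
10/37: ceiling(37/10) = 4, use 1/4
3/148: ceiling(148/3) = 50, use 1/50
1/3700: ceiling(3700/1) = 3700, use 1/3700
Result: 10/37 = 1/4 + 1/50 + 1/3700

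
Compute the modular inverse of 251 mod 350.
251

gcd(251, 350) = 1, so the inverse exists.
Extended Euclidean algorithm on (350, 251):
350 = 1 × 251 + 99  ⟹  99 = (1)·350 + (-1)·251
251 = 2 × 99 + 53  ⟹  53 = (-2)·350 + (3)·251
99 = 1 × 53 + 46  ⟹  46 = (3)·350 + (-4)·251
53 = 1 × 46 + 7  ⟹  7 = (-5)·350 + (7)·251
46 = 6 × 7 + 4  ⟹  4 = (33)·350 + (-46)·251
7 = 1 × 4 + 3  ⟹  3 = (-38)·350 + (53)·251
4 = 1 × 3 + 1  ⟹  1 = (71)·350 + (-99)·251
So (-99)·251 ≡ 1 (mod 350), i.e. 251^(-1) ≡ -99 ≡ 251 (mod 350).
Check: 251 × 251 = 63001 ≡ 1 (mod 350)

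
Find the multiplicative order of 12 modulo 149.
148

149 is prime, so ord(12) divides φ(149) = 148.
Divisors of 148: 1, 2, 4, 37, 74, 148.
Repeated squaring: 12^1 ≡ 12, 12^2 ≡ 144, 12^4 ≡ 25, 12^8 ≡ 29, 12^16 ≡ 96, 12^32 ≡ 127, 12^64 ≡ 37, 12^128 ≡ 28 (mod 149).
Test 12^d mod 149 for each divisor d in increasing order:
12^1 ≡ 12
12^2 ≡ 144
12^4 ≡ 25
12^37 = 12^32·12^4·12^1 ≡ 105
12^74 = 12^64·12^8·12^2 ≡ 148
12^148 = 12^128·12^16·12^4 ≡ 1  ← first divisor giving 1
The order is 148.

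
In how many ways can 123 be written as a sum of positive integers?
2552338241

p(n) counts ways to write n as a sum of positive integers (order ignored).
Euler's pentagonal recurrence: p(k) = p(k-1) + p(k-2) - p(k-5) - p(k-7) + p(k-12) + p(k-15) - ... (offsets j(3j∓1)/2, signs ++--, p(0)=1, p(<0)=0).
DP table for k = 0..122: p(0)=1, p(1)=1, p(2)=2, p(3)=3, p(4)=5, p(5)=7, p(6)=11, p(7)=15, p(8)=22, p(9)=30, p(10)=42, p(11)=56, p(12)=77, p(13)=101, p(14)=135, p(15)=176, p(16)=231, p(17)=297, p(18)=385, p(19)=490, p(20)=627, p(21)=792, p(22)=1002, p(23)=1255, p(24)=1575, p(25)=1958, p(26)=2436, p(27)=3010, p(28)=3718, p(29)=4565, p(30)=5604, p(31)=6842, p(32)=8349, p(33)=10143, p(34)=12310, p(35)=14883, p(36)=17977, p(37)=21637, p(38)=26015, p(39)=31185, p(40)=37338, p(41)=44583, p(42)=53174, p(43)=63261, p(44)=75175, p(45)=89134, p(46)=105558, p(47)=124754, p(48)=147273, p(49)=173525, p(50)=204226, p(51)=239943, p(52)=281589, p(53)=329931, p(54)=386155, p(55)=451276, p(56)=526823, p(57)=614154, p(58)=715220, p(59)=831820, p(60)=966467, p(61)=1121505, p(62)=1300156, p(63)=1505499, p(64)=1741630, p(65)=2012558, p(66)=2323520, p(67)=2679689, p(68)=3087735, p(69)=3554345, p(70)=4087968, p(71)=4697205, p(72)=5392783, p(73)=6185689, p(74)=7089500, p(75)=8118264, p(76)=9289091, p(77)=10619863, p(78)=12132164, p(79)=13848650, p(80)=15796476, p(81)=18004327, p(82)=20506255, p(83)=23338469, p(84)=26543660, p(85)=30167357, p(86)=34262962, p(87)=38887673, p(88)=44108109, p(89)=49995925, p(90)=56634173, p(91)=64112359, p(92)=72533807, p(93)=82010177, p(94)=92669720, p(95)=104651419, p(96)=118114304, p(97)=133230930, p(98)=150198136, p(99)=169229875, p(100)=190569292, p(101)=214481126, p(102)=241265379, p(103)=271248950, p(104)=304801365, p(105)=342325709, p(106)=384276336, p(107)=431149389, p(108)=483502844, p(109)=541946240, p(110)=607163746, p(111)=679903203, p(112)=761002156, p(113)=851376628, p(114)=952050665, p(115)=1064144451, p(116)=1188908248, p(117)=1327710076, p(118)=1482074143, p(119)=1653668665, p(120)=1844349560, p(121)=2056148051, p(122)=2291320912.
Final step: p(123) = p(122) + p(121) - p(118) - p(116) + p(111) + p(108) - p(101) - p(97) + p(88) + p(83) - p(72) - p(66) + p(53) + p(46) - p(31) - p(23) + p(6)
= 2291320912 + 2056148051 - 1482074143 - 1188908248 + 679903203 + 483502844 - 214481126 - 133230930 + 44108109 + 23338469 - 5392783 - 2323520 + 329931 + 105558 - 6842 - 1255 + 11
= 2552338241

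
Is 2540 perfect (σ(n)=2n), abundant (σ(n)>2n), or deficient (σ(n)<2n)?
abundant

Proper divisors of 2540: sum = 1 + 2 + 4 + 5 + 10 + 20 + 127 + 254 + 508 + 635 + 1270 = 2836
Since 2836 > 2540, 2540 is abundant.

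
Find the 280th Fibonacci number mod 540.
195

Matrix identity: Q^n = [[F_(n+1), F_n], [F_n, F_(n-1)]] with Q = [[1,1],[1,0]].
n = 280 = 100011000₂. Square-and-multiply, entries mod 540:
Q^1 = [[1,1],[1,0]]
Q^2 = (Q^1)² = [[2,1],[1,1]]
Q^4 = (Q^2)² = [[5,3],[3,2]]
Q^8 = (Q^4)² = [[34,21],[21,13]]
Q^17 = (Q^8)²·Q = [[424,517],[517,447]]
Q^35 = (Q^17)²·Q = [[432,485],[485,487]]
Q^70 = (Q^35)² = [[109,215],[215,434]]
Q^140 = (Q^70)² = [[326,105],[105,221]]
Q^280 = (Q^140)² = [[121,195],[195,466]]
F_280 mod 540 = Q^280[0][1] = 195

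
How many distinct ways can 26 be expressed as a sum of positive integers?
2436

p(n) counts ways to write n as a sum of positive integers (order ignored).
Euler's pentagonal recurrence: p(k) = p(k-1) + p(k-2) - p(k-5) - p(k-7) + p(k-12) + p(k-15) - ... (offsets j(3j∓1)/2, signs ++--, p(0)=1, p(<0)=0).
DP table for k = 0..25: p(0)=1, p(1)=1, p(2)=2, p(3)=3, p(4)=5, p(5)=7, p(6)=11, p(7)=15, p(8)=22, p(9)=30, p(10)=42, p(11)=56, p(12)=77, p(13)=101, p(14)=135, p(15)=176, p(16)=231, p(17)=297, p(18)=385, p(19)=490, p(20)=627, p(21)=792, p(22)=1002, p(23)=1255, p(24)=1575, p(25)=1958.
Final step: p(26) = p(25) + p(24) - p(21) - p(19) + p(14) + p(11) - p(4) - p(0)
= 1958 + 1575 - 792 - 490 + 135 + 56 - 5 - 1
= 2436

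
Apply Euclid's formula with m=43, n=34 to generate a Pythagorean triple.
(693, 2924, 3005)

Euclid's formula: a = m² - n², b = 2mn, c = m² + n²
m = 43, n = 34
a = 43² - 34² = 1849 - 1156 = 693
b = 2 × 43 × 34 = 2924
c = 43² + 34² = 1849 + 1156 = 3005
Verification: 693² + 2924² = 480249 + 8549776 = 9030025 = 3005² ✓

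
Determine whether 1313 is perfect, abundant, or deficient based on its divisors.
deficient

Proper divisors of 1313: sum = 1 + 13 + 101 = 115
Since 115 < 1313, 1313 is deficient.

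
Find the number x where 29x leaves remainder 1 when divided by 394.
231

gcd(29, 394) = 1, so the inverse exists.
Extended Euclidean algorithm on (394, 29):
394 = 13 × 29 + 17  ⟹  17 = (1)·394 + (-13)·29
29 = 1 × 17 + 12  ⟹  12 = (-1)·394 + (14)·29
17 = 1 × 12 + 5  ⟹  5 = (2)·394 + (-27)·29
12 = 2 × 5 + 2  ⟹  2 = (-5)·394 + (68)·29
5 = 2 × 2 + 1  ⟹  1 = (12)·394 + (-163)·29
So (-163)·29 ≡ 1 (mod 394), i.e. 29^(-1) ≡ -163 ≡ 231 (mod 394).
Check: 29 × 231 = 6699 ≡ 1 (mod 394)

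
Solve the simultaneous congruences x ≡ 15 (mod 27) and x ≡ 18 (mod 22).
150

Using Chinese Remainder Theorem:
M = 27 × 22 = 594
M1 = 22, M2 = 27
y1 = 22^(-1) mod 27 = 16
y2 = 27^(-1) mod 22 = 9
x = (15×22×16 + 18×27×9) mod 594 = 150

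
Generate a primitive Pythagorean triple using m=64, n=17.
(3807, 2176, 4385)

Euclid's formula: a = m² - n², b = 2mn, c = m² + n²
m = 64, n = 17
a = 64² - 17² = 4096 - 289 = 3807
b = 2 × 64 × 17 = 2176
c = 64² + 17² = 4096 + 289 = 4385
Verification: 3807² + 2176² = 14493249 + 4734976 = 19228225 = 4385² ✓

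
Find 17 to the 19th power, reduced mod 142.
117

Repeated squaring. Binary of 19 = 10011.
17^1 ≡ 17 (mod 142); 17^2 ≡ 5 (mod 142); 17^4 ≡ 25 (mod 142); 17^8 ≡ 57 (mod 142); 17^16 ≡ 125 (mod 142)
17^19 = 17^1 × 17^2 × 17^16 ≡ 117 (mod 142)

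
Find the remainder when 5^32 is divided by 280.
25

Repeated squaring. Binary of 32 = 100000.
5^1 ≡ 5 (mod 280); 5^2 ≡ 25 (mod 280); 5^4 ≡ 65 (mod 280); 5^8 ≡ 25 (mod 280); 5^16 ≡ 65 (mod 280); 5^32 ≡ 25 (mod 280)
5^32 = 5^32 ≡ 25 (mod 280)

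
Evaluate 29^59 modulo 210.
29

Repeated squaring. Binary of 59 = 111011.
29^1 ≡ 29 (mod 210); 29^2 ≡ 1 (mod 210); 29^4 ≡ 1 (mod 210); 29^8 ≡ 1 (mod 210); 29^16 ≡ 1 (mod 210); 29^32 ≡ 1 (mod 210)
29^59 = 29^1 × 29^2 × 29^8 × 29^16 × 29^32 ≡ 29 (mod 210)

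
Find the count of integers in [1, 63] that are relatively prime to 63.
36

63 = 3^2 × 7
φ(n) = n × ∏(1 - 1/p) for each prime p dividing n
φ(63) = 63 × (1 - 1/3) × (1 - 1/7) = 36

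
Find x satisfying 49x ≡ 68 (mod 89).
x ≡ 25 (mod 89)

gcd(49, 89) = 1, which divides 68, so solutions exist.
Find 49^(-1) mod 89 by the extended Euclidean algorithm:
89 = 1 × 49 + 40  ⟹  40 = (1)·89 + (-1)·49
49 = 1 × 40 + 9  ⟹  9 = (-1)·89 + (2)·49
40 = 4 × 9 + 4  ⟹  4 = (5)·89 + (-9)·49
9 = 2 × 4 + 1  ⟹  1 = (-11)·89 + (20)·49
So (20)·49 ≡ 1 (mod 89), i.e. 49^(-1) ≡ 20 (mod 89).
x ≡ 20 × 68 = 1360 ≡ 25 (mod 89).
Check: 49 × 25 = 1225 ≡ 68 (mod 89).
Unique solution: x ≡ 25 (mod 89)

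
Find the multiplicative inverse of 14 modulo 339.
218

gcd(14, 339) = 1, so the inverse exists.
Extended Euclidean algorithm on (339, 14):
339 = 24 × 14 + 3  ⟹  3 = (1)·339 + (-24)·14
14 = 4 × 3 + 2  ⟹  2 = (-4)·339 + (97)·14
3 = 1 × 2 + 1  ⟹  1 = (5)·339 + (-121)·14
So (-121)·14 ≡ 1 (mod 339), i.e. 14^(-1) ≡ -121 ≡ 218 (mod 339).
Check: 14 × 218 = 3052 ≡ 1 (mod 339)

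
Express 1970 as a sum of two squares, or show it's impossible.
11² + 43² (a=11, b=43)

Factorization: 1970 = 2 × 5 × 197
By Fermat: n is sum of two squares iff every prime p ≡ 3 (mod 4) appears to even power.
All primes ≡ 3 (mod 4) appear to even power.
Search a = 0, 1, 2, … for 1970 - a² a perfect square: first hit at a = 11: 1970 - 121 = 1849 = 43².
1970 = 11² + 43² = 121 + 1849 ✓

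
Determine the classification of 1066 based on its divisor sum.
deficient

Proper divisors of 1066: sum = 1 + 2 + 13 + 26 + 41 + 82 + 533 = 698
Since 698 < 1066, 1066 is deficient.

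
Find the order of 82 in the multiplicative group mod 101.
50

101 is prime, so ord(82) divides φ(101) = 100.
Divisors of 100: 1, 2, 4, 5, 10, 20, 25, 50, 100.
Repeated squaring: 82^1 ≡ 82, 82^2 ≡ 58, 82^4 ≡ 31, 82^8 ≡ 52, 82^16 ≡ 78, 82^32 ≡ 24, 82^64 ≡ 71 (mod 101).
Test 82^d mod 101 for each divisor d in increasing order:
82^1 ≡ 82
82^2 ≡ 58
82^4 ≡ 31
82^5 = 82^4·82^1 ≡ 17
82^10 = 82^8·82^2 ≡ 87
82^20 = 82^16·82^4 ≡ 95
82^25 = 82^16·82^8·82^1 ≡ 100
82^50 = 82^32·82^16·82^2 ≡ 1  ← first divisor giving 1
The order is 50.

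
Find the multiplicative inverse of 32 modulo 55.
43

gcd(32, 55) = 1, so the inverse exists.
Extended Euclidean algorithm on (55, 32):
55 = 1 × 32 + 23  ⟹  23 = (1)·55 + (-1)·32
32 = 1 × 23 + 9  ⟹  9 = (-1)·55 + (2)·32
23 = 2 × 9 + 5  ⟹  5 = (3)·55 + (-5)·32
9 = 1 × 5 + 4  ⟹  4 = (-4)·55 + (7)·32
5 = 1 × 4 + 1  ⟹  1 = (7)·55 + (-12)·32
So (-12)·32 ≡ 1 (mod 55), i.e. 32^(-1) ≡ -12 ≡ 43 (mod 55).
Check: 32 × 43 = 1376 ≡ 1 (mod 55)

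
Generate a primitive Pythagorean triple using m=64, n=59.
(615, 7552, 7577)

Euclid's formula: a = m² - n², b = 2mn, c = m² + n²
m = 64, n = 59
a = 64² - 59² = 4096 - 3481 = 615
b = 2 × 64 × 59 = 7552
c = 64² + 59² = 4096 + 3481 = 7577
Verification: 615² + 7552² = 378225 + 57032704 = 57410929 = 7577² ✓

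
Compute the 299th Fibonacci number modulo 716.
69

Matrix identity: Q^n = [[F_(n+1), F_n], [F_n, F_(n-1)]] with Q = [[1,1],[1,0]].
n = 299 = 100101011₂. Square-and-multiply, entries mod 716:
Q^1 = [[1,1],[1,0]]
Q^2 = (Q^1)² = [[2,1],[1,1]]
Q^4 = (Q^2)² = [[5,3],[3,2]]
Q^9 = (Q^4)²·Q = [[55,34],[34,21]]
Q^18 = (Q^9)² = [[601,436],[436,165]]
Q^37 = (Q^18)²·Q = [[297,693],[693,320]]
Q^74 = (Q^37)² = [[670,129],[129,541]]
Q^149 = (Q^74)²·Q = [[272,141],[141,131]]
Q^299 = (Q^149)²·Q = [[328,69],[69,259]]
F_299 mod 716 = Q^299[0][1] = 69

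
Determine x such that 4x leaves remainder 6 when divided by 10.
x ≡ 4 (mod 5)

gcd(4, 10) = 2, which divides 6, so solutions exist.
Divide through by 2: 2x ≡ 3 (mod 5).
Find 2^(-1) mod 5 by the extended Euclidean algorithm:
5 = 2 × 2 + 1  ⟹  1 = (1)·5 + (-2)·2
So (-2)·2 ≡ 1 (mod 5), i.e. 2^(-1) ≡ -2 ≡ 3 (mod 5).
x ≡ 3 × 3 = 9 ≡ 4 (mod 5).
Check: 4 × 4 = 16 ≡ 6 (mod 10).
x ≡ 4 (mod 5), giving 2 solutions mod 10.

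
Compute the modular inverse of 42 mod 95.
43

gcd(42, 95) = 1, so the inverse exists.
Extended Euclidean algorithm on (95, 42):
95 = 2 × 42 + 11  ⟹  11 = (1)·95 + (-2)·42
42 = 3 × 11 + 9  ⟹  9 = (-3)·95 + (7)·42
11 = 1 × 9 + 2  ⟹  2 = (4)·95 + (-9)·42
9 = 4 × 2 + 1  ⟹  1 = (-19)·95 + (43)·42
So (43)·42 ≡ 1 (mod 95), i.e. 42^(-1) ≡ 43 (mod 95).
Check: 42 × 43 = 1806 ≡ 1 (mod 95)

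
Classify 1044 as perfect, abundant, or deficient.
abundant

Proper divisors of 1044: sum = 1 + 2 + 3 + 4 + 6 + 9 + 12 + 18 + ... + 174 + 261 + 348 + 522 (17 divisors) = 1686
Since 1686 > 1044, 1044 is abundant.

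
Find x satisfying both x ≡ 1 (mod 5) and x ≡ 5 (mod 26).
31

Using Chinese Remainder Theorem:
M = 5 × 26 = 130
M1 = 26, M2 = 5
y1 = 26^(-1) mod 5 = 1
y2 = 5^(-1) mod 26 = 21
x = (1×26×1 + 5×5×21) mod 130 = 31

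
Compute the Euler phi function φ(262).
130

262 = 2 × 131
φ(n) = n × ∏(1 - 1/p) for each prime p dividing n
φ(262) = 262 × (1 - 1/2) × (1 - 1/131) = 130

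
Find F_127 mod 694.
605

Matrix identity: Q^n = [[F_(n+1), F_n], [F_n, F_(n-1)]] with Q = [[1,1],[1,0]].
n = 127 = 1111111₂. Square-and-multiply, entries mod 694:
Q^1 = [[1,1],[1,0]]
Q^3 = (Q^1)²·Q = [[3,2],[2,1]]
Q^7 = (Q^3)²·Q = [[21,13],[13,8]]
Q^15 = (Q^7)²·Q = [[293,610],[610,377]]
Q^31 = (Q^15)²·Q = [[537,603],[603,628]]
Q^63 = (Q^31)²·Q = [[479,312],[312,167]]
Q^127 = (Q^63)²·Q = [[203,605],[605,292]]
F_127 mod 694 = Q^127[0][1] = 605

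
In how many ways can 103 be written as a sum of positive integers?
271248950

p(n) counts ways to write n as a sum of positive integers (order ignored).
Euler's pentagonal recurrence: p(k) = p(k-1) + p(k-2) - p(k-5) - p(k-7) + p(k-12) + p(k-15) - ... (offsets j(3j∓1)/2, signs ++--, p(0)=1, p(<0)=0).
DP table for k = 0..102: p(0)=1, p(1)=1, p(2)=2, p(3)=3, p(4)=5, p(5)=7, p(6)=11, p(7)=15, p(8)=22, p(9)=30, p(10)=42, p(11)=56, p(12)=77, p(13)=101, p(14)=135, p(15)=176, p(16)=231, p(17)=297, p(18)=385, p(19)=490, p(20)=627, p(21)=792, p(22)=1002, p(23)=1255, p(24)=1575, p(25)=1958, p(26)=2436, p(27)=3010, p(28)=3718, p(29)=4565, p(30)=5604, p(31)=6842, p(32)=8349, p(33)=10143, p(34)=12310, p(35)=14883, p(36)=17977, p(37)=21637, p(38)=26015, p(39)=31185, p(40)=37338, p(41)=44583, p(42)=53174, p(43)=63261, p(44)=75175, p(45)=89134, p(46)=105558, p(47)=124754, p(48)=147273, p(49)=173525, p(50)=204226, p(51)=239943, p(52)=281589, p(53)=329931, p(54)=386155, p(55)=451276, p(56)=526823, p(57)=614154, p(58)=715220, p(59)=831820, p(60)=966467, p(61)=1121505, p(62)=1300156, p(63)=1505499, p(64)=1741630, p(65)=2012558, p(66)=2323520, p(67)=2679689, p(68)=3087735, p(69)=3554345, p(70)=4087968, p(71)=4697205, p(72)=5392783, p(73)=6185689, p(74)=7089500, p(75)=8118264, p(76)=9289091, p(77)=10619863, p(78)=12132164, p(79)=13848650, p(80)=15796476, p(81)=18004327, p(82)=20506255, p(83)=23338469, p(84)=26543660, p(85)=30167357, p(86)=34262962, p(87)=38887673, p(88)=44108109, p(89)=49995925, p(90)=56634173, p(91)=64112359, p(92)=72533807, p(93)=82010177, p(94)=92669720, p(95)=104651419, p(96)=118114304, p(97)=133230930, p(98)=150198136, p(99)=169229875, p(100)=190569292, p(101)=214481126, p(102)=241265379.
Final step: p(103) = p(102) + p(101) - p(98) - p(96) + p(91) + p(88) - p(81) - p(77) + p(68) + p(63) - p(52) - p(46) + p(33) + p(26) - p(11) - p(3)
= 241265379 + 214481126 - 150198136 - 118114304 + 64112359 + 44108109 - 18004327 - 10619863 + 3087735 + 1505499 - 281589 - 105558 + 10143 + 2436 - 56 - 3
= 271248950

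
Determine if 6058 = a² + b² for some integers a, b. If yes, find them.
27² + 73² (a=27, b=73)

Factorization: 6058 = 2 × 13 × 233
By Fermat: n is sum of two squares iff every prime p ≡ 3 (mod 4) appears to even power.
All primes ≡ 3 (mod 4) appear to even power.
Search a = 0, 1, 2, … for 6058 - a² a perfect square: first hit at a = 27: 6058 - 729 = 5329 = 73².
6058 = 27² + 73² = 729 + 5329 ✓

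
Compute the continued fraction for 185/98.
[1; 1, 7, 1, 10]

Euclidean algorithm steps:
185 = 1 × 98 + 87
98 = 1 × 87 + 11
87 = 7 × 11 + 10
11 = 1 × 10 + 1
10 = 10 × 1 + 0
Continued fraction: [1; 1, 7, 1, 10]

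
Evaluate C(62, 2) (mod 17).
4

Using Lucas' theorem:
Write n=62 and k=2 in base 17:
n in base 17: [3, 11]
k in base 17: [0, 2]
C(62,2) mod 17 = ∏ C(n_i, k_i) mod 17
Digit binomials (mod 17): C(3,0) = 1; C(11,2) = 55 ≡ 4
Product: 1 × 4 = 4 ≡ 4 (mod 17)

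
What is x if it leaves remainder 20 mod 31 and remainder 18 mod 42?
144

Using Chinese Remainder Theorem:
M = 31 × 42 = 1302
M1 = 42, M2 = 31
y1 = 42^(-1) mod 31 = 17
y2 = 31^(-1) mod 42 = 19
x = (20×42×17 + 18×31×19) mod 1302 = 144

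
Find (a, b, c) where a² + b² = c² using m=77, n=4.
(5913, 616, 5945)

Euclid's formula: a = m² - n², b = 2mn, c = m² + n²
m = 77, n = 4
a = 77² - 4² = 5929 - 16 = 5913
b = 2 × 77 × 4 = 616
c = 77² + 4² = 5929 + 16 = 5945
Verification: 5913² + 616² = 34963569 + 379456 = 35343025 = 5945² ✓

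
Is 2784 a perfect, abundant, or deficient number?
abundant

Proper divisors of 2784: sum = 1 + 2 + 3 + 4 + 6 + 8 + 12 + 16 + ... + 464 + 696 + 928 + 1392 (23 divisors) = 4776
Since 4776 > 2784, 2784 is abundant.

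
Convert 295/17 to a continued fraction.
[17; 2, 1, 5]

Euclidean algorithm steps:
295 = 17 × 17 + 6
17 = 2 × 6 + 5
6 = 1 × 5 + 1
5 = 5 × 1 + 0
Continued fraction: [17; 2, 1, 5]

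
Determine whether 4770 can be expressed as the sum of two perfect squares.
3² + 69² (a=3, b=69)

Factorization: 4770 = 2 × 3^2 × 5 × 53
By Fermat: n is sum of two squares iff every prime p ≡ 3 (mod 4) appears to even power.
All primes ≡ 3 (mod 4) appear to even power.
Search a = 0, 1, 2, … for 4770 - a² a perfect square: first hit at a = 3: 4770 - 9 = 4761 = 69².
4770 = 3² + 69² = 9 + 4761 ✓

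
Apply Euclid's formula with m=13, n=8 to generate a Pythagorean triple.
(105, 208, 233)

Euclid's formula: a = m² - n², b = 2mn, c = m² + n²
m = 13, n = 8
a = 13² - 8² = 169 - 64 = 105
b = 2 × 13 × 8 = 208
c = 13² + 8² = 169 + 64 = 233
Verification: 105² + 208² = 11025 + 43264 = 54289 = 233² ✓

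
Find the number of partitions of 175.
435157697830

p(n) counts ways to write n as a sum of positive integers (order ignored).
Euler's pentagonal recurrence: p(k) = p(k-1) + p(k-2) - p(k-5) - p(k-7) + p(k-12) + p(k-15) - ... (offsets j(3j∓1)/2, signs ++--, p(0)=1, p(<0)=0).
DP table for k = 0..174: p(0)=1, p(1)=1, p(2)=2, p(3)=3, p(4)=5, p(5)=7, p(6)=11, p(7)=15, p(8)=22, p(9)=30, p(10)=42, p(11)=56, p(12)=77, p(13)=101, p(14)=135, p(15)=176, p(16)=231, p(17)=297, p(18)=385, p(19)=490, p(20)=627, p(21)=792, p(22)=1002, p(23)=1255, p(24)=1575, p(25)=1958, p(26)=2436, p(27)=3010, p(28)=3718, p(29)=4565, p(30)=5604, p(31)=6842, p(32)=8349, p(33)=10143, p(34)=12310, p(35)=14883, p(36)=17977, p(37)=21637, p(38)=26015, p(39)=31185, p(40)=37338, p(41)=44583, p(42)=53174, p(43)=63261, p(44)=75175, p(45)=89134, p(46)=105558, p(47)=124754, p(48)=147273, p(49)=173525, p(50)=204226, p(51)=239943, p(52)=281589, p(53)=329931, p(54)=386155, p(55)=451276, p(56)=526823, p(57)=614154, p(58)=715220, p(59)=831820, p(60)=966467, p(61)=1121505, p(62)=1300156, p(63)=1505499, p(64)=1741630, p(65)=2012558, p(66)=2323520, p(67)=2679689, p(68)=3087735, p(69)=3554345, p(70)=4087968, p(71)=4697205, p(72)=5392783, p(73)=6185689, p(74)=7089500, p(75)=8118264, p(76)=9289091, p(77)=10619863, p(78)=12132164, p(79)=13848650, p(80)=15796476, p(81)=18004327, p(82)=20506255, p(83)=23338469, p(84)=26543660, p(85)=30167357, p(86)=34262962, p(87)=38887673, p(88)=44108109, p(89)=49995925, p(90)=56634173, p(91)=64112359, p(92)=72533807, p(93)=82010177, p(94)=92669720, p(95)=104651419, p(96)=118114304, p(97)=133230930, p(98)=150198136, p(99)=169229875, p(100)=190569292, p(101)=214481126, p(102)=241265379, p(103)=271248950, p(104)=304801365, p(105)=342325709, p(106)=384276336, p(107)=431149389, p(108)=483502844, p(109)=541946240, p(110)=607163746, p(111)=679903203, p(112)=761002156, p(113)=851376628, p(114)=952050665, p(115)=1064144451, p(116)=1188908248, p(117)=1327710076, p(118)=1482074143, p(119)=1653668665, p(120)=1844349560, p(121)=2056148051, p(122)=2291320912, p(123)=2552338241, p(124)=2841940500, p(125)=3163127352, p(126)=3519222692, p(127)=3913864295, p(128)=4351078600, p(129)=4835271870, p(130)=5371315400, p(131)=5964539504, p(132)=6620830889, p(133)=7346629512, p(134)=8149040695, p(135)=9035836076, p(136)=10015581680, p(137)=11097645016, p(138)=12292341831, p(139)=13610949895, p(140)=15065878135, p(141)=16670689208, p(142)=18440293320, p(143)=20390982757, p(144)=22540654445, p(145)=24908858009, p(146)=27517052599, p(147)=30388671978, p(148)=33549419497, p(149)=37027355200, p(150)=40853235313, p(151)=45060624582, p(152)=49686288421, p(153)=54770336324, p(154)=60356673280, p(155)=66493182097, p(156)=73232243759, p(157)=80630964769, p(158)=88751778802, p(159)=97662728555, p(160)=107438159466, p(161)=118159068427, p(162)=129913904637, p(163)=142798995930, p(164)=156919475295, p(165)=172389800255, p(166)=189334822579, p(167)=207890420102, p(168)=228204732751, p(169)=250438925115, p(170)=274768617130, p(171)=301384802048, p(172)=330495499613, p(173)=362326859895, p(174)=397125074750.
Final step: p(175) = p(174) + p(173) - p(170) - p(168) + p(163) + p(160) - p(153) - p(149) + p(140) + p(135) - p(124) - p(118) + p(105) + p(98) - p(83) - p(75) + p(58) + p(49) - p(30) - p(20)
= 397125074750 + 362326859895 - 274768617130 - 228204732751 + 142798995930 + 107438159466 - 54770336324 - 37027355200 + 15065878135 + 9035836076 - 2841940500 - 1482074143 + 342325709 + 150198136 - 23338469 - 8118264 + 715220 + 173525 - 5604 - 627
= 435157697830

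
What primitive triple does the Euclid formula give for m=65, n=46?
(2109, 5980, 6341)

Euclid's formula: a = m² - n², b = 2mn, c = m² + n²
m = 65, n = 46
a = 65² - 46² = 4225 - 2116 = 2109
b = 2 × 65 × 46 = 5980
c = 65² + 46² = 4225 + 2116 = 6341
Verification: 2109² + 5980² = 4447881 + 35760400 = 40208281 = 6341² ✓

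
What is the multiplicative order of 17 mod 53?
26

53 is prime, so ord(17) divides φ(53) = 52.
Divisors of 52: 1, 2, 4, 13, 26, 52.
Repeated squaring: 17^1 ≡ 17, 17^2 ≡ 24, 17^4 ≡ 46, 17^8 ≡ 49, 17^16 ≡ 16, 17^32 ≡ 44 (mod 53).
Test 17^d mod 53 for each divisor d in increasing order:
17^1 ≡ 17
17^2 ≡ 24
17^4 ≡ 46
17^13 = 17^8·17^4·17^1 ≡ 52
17^26 = 17^16·17^8·17^2 ≡ 1  ← first divisor giving 1
The order is 26.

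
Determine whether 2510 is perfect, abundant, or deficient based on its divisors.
deficient

Proper divisors of 2510: sum = 1 + 2 + 5 + 10 + 251 + 502 + 1255 = 2026
Since 2026 < 2510, 2510 is deficient.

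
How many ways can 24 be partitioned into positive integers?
1575

p(n) counts ways to write n as a sum of positive integers (order ignored).
Euler's pentagonal recurrence: p(k) = p(k-1) + p(k-2) - p(k-5) - p(k-7) + p(k-12) + p(k-15) - ... (offsets j(3j∓1)/2, signs ++--, p(0)=1, p(<0)=0).
DP table for k = 0..23: p(0)=1, p(1)=1, p(2)=2, p(3)=3, p(4)=5, p(5)=7, p(6)=11, p(7)=15, p(8)=22, p(9)=30, p(10)=42, p(11)=56, p(12)=77, p(13)=101, p(14)=135, p(15)=176, p(16)=231, p(17)=297, p(18)=385, p(19)=490, p(20)=627, p(21)=792, p(22)=1002, p(23)=1255.
Final step: p(24) = p(23) + p(22) - p(19) - p(17) + p(12) + p(9) - p(2)
= 1255 + 1002 - 490 - 297 + 77 + 30 - 2
= 1575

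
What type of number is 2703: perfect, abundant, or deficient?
deficient

Proper divisors of 2703: sum = 1 + 3 + 17 + 51 + 53 + 159 + 901 = 1185
Since 1185 < 2703, 2703 is deficient.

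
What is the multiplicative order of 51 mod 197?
49

197 is prime, so ord(51) divides φ(197) = 196.
Divisors of 196: 1, 2, 4, 7, 14, 28, 49, 98, 196.
Repeated squaring: 51^1 ≡ 51, 51^2 ≡ 40, 51^4 ≡ 24, 51^8 ≡ 182, 51^16 ≡ 28, 51^32 ≡ 193, 51^64 ≡ 16, 51^128 ≡ 59 (mod 197).
Test 51^d mod 197 for each divisor d in increasing order:
51^1 ≡ 51
51^2 ≡ 40
51^4 ≡ 24
51^7 = 51^4·51^2·51^1 ≡ 104
51^14 = 51^8·51^4·51^2 ≡ 178
51^28 = 51^16·51^8·51^4 ≡ 164
51^49 = 51^32·51^16·51^1 ≡ 1  ← first divisor giving 1
The order is 49.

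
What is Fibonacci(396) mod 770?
382

Matrix identity: Q^n = [[F_(n+1), F_n], [F_n, F_(n-1)]] with Q = [[1,1],[1,0]].
n = 396 = 110001100₂. Square-and-multiply, entries mod 770:
Q^1 = [[1,1],[1,0]]
Q^3 = (Q^1)²·Q = [[3,2],[2,1]]
Q^6 = (Q^3)² = [[13,8],[8,5]]
Q^12 = (Q^6)² = [[233,144],[144,89]]
Q^24 = (Q^12)² = [[335,168],[168,167]]
Q^49 = (Q^24)²·Q = [[715,309],[309,406]]
Q^99 = (Q^49)²·Q = [[605,716],[716,659]]
Q^198 = (Q^99)² = [[111,274],[274,607]]
Q^396 = (Q^198)² = [[387,382],[382,5]]
F_396 mod 770 = Q^396[0][1] = 382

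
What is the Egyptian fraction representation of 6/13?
1/3 + 1/8 + 1/312

Greedy algorithm:
6/13: ceiling(13/6) = 3, use 1/3
5/39: ceiling(39/5) = 8, use 1/8
1/312: ceiling(312/1) = 312, use 1/312
Result: 6/13 = 1/3 + 1/8 + 1/312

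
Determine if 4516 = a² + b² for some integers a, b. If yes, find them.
40² + 54² (a=40, b=54)

Factorization: 4516 = 2^2 × 1129
By Fermat: n is sum of two squares iff every prime p ≡ 3 (mod 4) appears to even power.
All primes ≡ 3 (mod 4) appear to even power.
Search a = 0, 1, 2, … for 4516 - a² a perfect square: first hit at a = 40: 4516 - 1600 = 2916 = 54².
4516 = 40² + 54² = 1600 + 2916 ✓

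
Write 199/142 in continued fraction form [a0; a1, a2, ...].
[1; 2, 2, 28]

Euclidean algorithm steps:
199 = 1 × 142 + 57
142 = 2 × 57 + 28
57 = 2 × 28 + 1
28 = 28 × 1 + 0
Continued fraction: [1; 2, 2, 28]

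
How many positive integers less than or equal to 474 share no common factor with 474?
156

474 = 2 × 3 × 79
φ(n) = n × ∏(1 - 1/p) for each prime p dividing n
φ(474) = 474 × (1 - 1/2) × (1 - 1/3) × (1 - 1/79) = 156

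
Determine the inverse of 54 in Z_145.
94

gcd(54, 145) = 1, so the inverse exists.
Extended Euclidean algorithm on (145, 54):
145 = 2 × 54 + 37  ⟹  37 = (1)·145 + (-2)·54
54 = 1 × 37 + 17  ⟹  17 = (-1)·145 + (3)·54
37 = 2 × 17 + 3  ⟹  3 = (3)·145 + (-8)·54
17 = 5 × 3 + 2  ⟹  2 = (-16)·145 + (43)·54
3 = 1 × 2 + 1  ⟹  1 = (19)·145 + (-51)·54
So (-51)·54 ≡ 1 (mod 145), i.e. 54^(-1) ≡ -51 ≡ 94 (mod 145).
Check: 54 × 94 = 5076 ≡ 1 (mod 145)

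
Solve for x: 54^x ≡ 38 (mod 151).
70

Baby-step giant-step with step n = ⌈√151⌉ = 13.
Baby steps 54^j mod 151 (j:value) for j=0..12: 0:1, 1:54, 2:47, 3:122, 4:95, 5:147, 6:86, 7:114, 8:116, 9:73, 10:16, 11:109, 12:148.
Giant-step multiplier: 54^(-13) ≡ 54^(150-13) = 54^137 ≡ 96 (mod 151).
Giant steps γ_i = 38·96^i mod 151: γ_0=38, γ_1=24, γ_2=39, γ_3=120, γ_4=44, γ_5=147 (in table at j=5).
x = i·n + j = 5·13 + 5 = 70.
Check: 54^70 ≡ 38 (mod 151).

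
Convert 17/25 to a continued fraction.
[0; 1, 2, 8]

Euclidean algorithm steps:
17 = 0 × 25 + 17
25 = 1 × 17 + 8
17 = 2 × 8 + 1
8 = 8 × 1 + 0
Continued fraction: [0; 1, 2, 8]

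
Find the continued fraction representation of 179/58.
[3; 11, 1, 1, 2]

Euclidean algorithm steps:
179 = 3 × 58 + 5
58 = 11 × 5 + 3
5 = 1 × 3 + 2
3 = 1 × 2 + 1
2 = 2 × 1 + 0
Continued fraction: [3; 11, 1, 1, 2]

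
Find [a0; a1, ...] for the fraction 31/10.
[3; 10]

Euclidean algorithm steps:
31 = 3 × 10 + 1
10 = 10 × 1 + 0
Continued fraction: [3; 10]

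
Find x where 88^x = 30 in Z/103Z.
48

Baby-step giant-step with step n = ⌈√103⌉ = 11.
Baby steps 88^j mod 103 (j:value) for j=0..10: 0:1, 1:88, 2:19, 3:24, 4:52, 5:44, 6:61, 7:12, 8:26, 9:22, 10:82.
Giant-step multiplier: 88^(-11) ≡ 88^(102-11) = 88^91 ≡ 86 (mod 103).
Giant steps γ_i = 30·86^i mod 103: γ_0=30, γ_1=5, γ_2=18, γ_3=3, γ_4=52 (in table at j=4).
x = i·n + j = 4·11 + 4 = 48.
Check: 88^48 ≡ 30 (mod 103).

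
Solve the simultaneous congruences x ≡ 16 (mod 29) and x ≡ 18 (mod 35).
683

Using Chinese Remainder Theorem:
M = 29 × 35 = 1015
M1 = 35, M2 = 29
y1 = 35^(-1) mod 29 = 5
y2 = 29^(-1) mod 35 = 29
x = (16×35×5 + 18×29×29) mod 1015 = 683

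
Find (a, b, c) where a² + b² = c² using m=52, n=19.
(2343, 1976, 3065)

Euclid's formula: a = m² - n², b = 2mn, c = m² + n²
m = 52, n = 19
a = 52² - 19² = 2704 - 361 = 2343
b = 2 × 52 × 19 = 1976
c = 52² + 19² = 2704 + 361 = 3065
Verification: 2343² + 1976² = 5489649 + 3904576 = 9394225 = 3065² ✓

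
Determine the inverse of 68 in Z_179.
129

gcd(68, 179) = 1, so the inverse exists.
Extended Euclidean algorithm on (179, 68):
179 = 2 × 68 + 43  ⟹  43 = (1)·179 + (-2)·68
68 = 1 × 43 + 25  ⟹  25 = (-1)·179 + (3)·68
43 = 1 × 25 + 18  ⟹  18 = (2)·179 + (-5)·68
25 = 1 × 18 + 7  ⟹  7 = (-3)·179 + (8)·68
18 = 2 × 7 + 4  ⟹  4 = (8)·179 + (-21)·68
7 = 1 × 4 + 3  ⟹  3 = (-11)·179 + (29)·68
4 = 1 × 3 + 1  ⟹  1 = (19)·179 + (-50)·68
So (-50)·68 ≡ 1 (mod 179), i.e. 68^(-1) ≡ -50 ≡ 129 (mod 179).
Check: 68 × 129 = 8772 ≡ 1 (mod 179)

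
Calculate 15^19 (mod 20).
15

Repeated squaring. Binary of 19 = 10011.
15^1 ≡ 15 (mod 20); 15^2 ≡ 5 (mod 20); 15^4 ≡ 5 (mod 20); 15^8 ≡ 5 (mod 20); 15^16 ≡ 5 (mod 20)
15^19 = 15^1 × 15^2 × 15^16 ≡ 15 (mod 20)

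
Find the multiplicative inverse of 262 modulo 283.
256

gcd(262, 283) = 1, so the inverse exists.
Extended Euclidean algorithm on (283, 262):
283 = 1 × 262 + 21  ⟹  21 = (1)·283 + (-1)·262
262 = 12 × 21 + 10  ⟹  10 = (-12)·283 + (13)·262
21 = 2 × 10 + 1  ⟹  1 = (25)·283 + (-27)·262
So (-27)·262 ≡ 1 (mod 283), i.e. 262^(-1) ≡ -27 ≡ 256 (mod 283).
Check: 262 × 256 = 67072 ≡ 1 (mod 283)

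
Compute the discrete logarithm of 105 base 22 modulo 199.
107

Baby-step giant-step with step n = ⌈√199⌉ = 15.
Baby steps 22^j mod 199 (j:value) for j=0..14: 0:1, 1:22, 2:86, 3:101, 4:33, 5:129, 6:52, 7:149, 8:94, 9:78, 10:124, 11:141, 12:117, 13:186, 14:112.
Giant-step multiplier: 22^(-15) ≡ 22^(198-15) = 22^183 ≡ 55 (mod 199).
Giant steps γ_i = 105·55^i mod 199: γ_0=105, γ_1=4, γ_2=21, γ_3=160, γ_4=44, γ_5=32, γ_6=168, γ_7=86 (in table at j=2).
x = i·n + j = 7·15 + 2 = 107.
Check: 22^107 ≡ 105 (mod 199).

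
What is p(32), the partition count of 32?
8349

p(n) counts ways to write n as a sum of positive integers (order ignored).
Euler's pentagonal recurrence: p(k) = p(k-1) + p(k-2) - p(k-5) - p(k-7) + p(k-12) + p(k-15) - ... (offsets j(3j∓1)/2, signs ++--, p(0)=1, p(<0)=0).
DP table for k = 0..31: p(0)=1, p(1)=1, p(2)=2, p(3)=3, p(4)=5, p(5)=7, p(6)=11, p(7)=15, p(8)=22, p(9)=30, p(10)=42, p(11)=56, p(12)=77, p(13)=101, p(14)=135, p(15)=176, p(16)=231, p(17)=297, p(18)=385, p(19)=490, p(20)=627, p(21)=792, p(22)=1002, p(23)=1255, p(24)=1575, p(25)=1958, p(26)=2436, p(27)=3010, p(28)=3718, p(29)=4565, p(30)=5604, p(31)=6842.
Final step: p(32) = p(31) + p(30) - p(27) - p(25) + p(20) + p(17) - p(10) - p(6)
= 6842 + 5604 - 3010 - 1958 + 627 + 297 - 42 - 11
= 8349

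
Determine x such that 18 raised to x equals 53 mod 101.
57

Baby-step giant-step with step n = ⌈√101⌉ = 11.
Baby steps 18^j mod 101 (j:value) for j=0..10: 0:1, 1:18, 2:21, 3:75, 4:37, 5:60, 6:70, 7:48, 8:56, 9:99, 10:65.
Giant-step multiplier: 18^(-11) ≡ 18^(100-11) = 18^89 ≡ 12 (mod 101).
Giant steps γ_i = 53·12^i mod 101: γ_0=53, γ_1=30, γ_2=57, γ_3=78, γ_4=27, γ_5=21 (in table at j=2).
x = i·n + j = 5·11 + 2 = 57.
Check: 18^57 ≡ 53 (mod 101).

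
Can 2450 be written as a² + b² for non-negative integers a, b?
7² + 49² (a=7, b=49)

Factorization: 2450 = 2 × 5^2 × 7^2
By Fermat: n is sum of two squares iff every prime p ≡ 3 (mod 4) appears to even power.
All primes ≡ 3 (mod 4) appear to even power.
Search a = 0, 1, 2, … for 2450 - a² a perfect square: first hit at a = 7: 2450 - 49 = 2401 = 49².
2450 = 7² + 49² = 49 + 2401 ✓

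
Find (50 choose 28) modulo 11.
6

Using Lucas' theorem:
Write n=50 and k=28 in base 11:
n in base 11: [4, 6]
k in base 11: [2, 6]
C(50,28) mod 11 = ∏ C(n_i, k_i) mod 11
Digit binomials (mod 11): C(4,2) = 6; C(6,6) = 1
Product: 6 × 1 = 6 ≡ 6 (mod 11)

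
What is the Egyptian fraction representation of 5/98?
1/20 + 1/980

Greedy algorithm:
5/98: ceiling(98/5) = 20, use 1/20
1/980: ceiling(980/1) = 980, use 1/980
Result: 5/98 = 1/20 + 1/980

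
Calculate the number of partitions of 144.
22540654445

p(n) counts ways to write n as a sum of positive integers (order ignored).
Euler's pentagonal recurrence: p(k) = p(k-1) + p(k-2) - p(k-5) - p(k-7) + p(k-12) + p(k-15) - ... (offsets j(3j∓1)/2, signs ++--, p(0)=1, p(<0)=0).
DP table for k = 0..143: p(0)=1, p(1)=1, p(2)=2, p(3)=3, p(4)=5, p(5)=7, p(6)=11, p(7)=15, p(8)=22, p(9)=30, p(10)=42, p(11)=56, p(12)=77, p(13)=101, p(14)=135, p(15)=176, p(16)=231, p(17)=297, p(18)=385, p(19)=490, p(20)=627, p(21)=792, p(22)=1002, p(23)=1255, p(24)=1575, p(25)=1958, p(26)=2436, p(27)=3010, p(28)=3718, p(29)=4565, p(30)=5604, p(31)=6842, p(32)=8349, p(33)=10143, p(34)=12310, p(35)=14883, p(36)=17977, p(37)=21637, p(38)=26015, p(39)=31185, p(40)=37338, p(41)=44583, p(42)=53174, p(43)=63261, p(44)=75175, p(45)=89134, p(46)=105558, p(47)=124754, p(48)=147273, p(49)=173525, p(50)=204226, p(51)=239943, p(52)=281589, p(53)=329931, p(54)=386155, p(55)=451276, p(56)=526823, p(57)=614154, p(58)=715220, p(59)=831820, p(60)=966467, p(61)=1121505, p(62)=1300156, p(63)=1505499, p(64)=1741630, p(65)=2012558, p(66)=2323520, p(67)=2679689, p(68)=3087735, p(69)=3554345, p(70)=4087968, p(71)=4697205, p(72)=5392783, p(73)=6185689, p(74)=7089500, p(75)=8118264, p(76)=9289091, p(77)=10619863, p(78)=12132164, p(79)=13848650, p(80)=15796476, p(81)=18004327, p(82)=20506255, p(83)=23338469, p(84)=26543660, p(85)=30167357, p(86)=34262962, p(87)=38887673, p(88)=44108109, p(89)=49995925, p(90)=56634173, p(91)=64112359, p(92)=72533807, p(93)=82010177, p(94)=92669720, p(95)=104651419, p(96)=118114304, p(97)=133230930, p(98)=150198136, p(99)=169229875, p(100)=190569292, p(101)=214481126, p(102)=241265379, p(103)=271248950, p(104)=304801365, p(105)=342325709, p(106)=384276336, p(107)=431149389, p(108)=483502844, p(109)=541946240, p(110)=607163746, p(111)=679903203, p(112)=761002156, p(113)=851376628, p(114)=952050665, p(115)=1064144451, p(116)=1188908248, p(117)=1327710076, p(118)=1482074143, p(119)=1653668665, p(120)=1844349560, p(121)=2056148051, p(122)=2291320912, p(123)=2552338241, p(124)=2841940500, p(125)=3163127352, p(126)=3519222692, p(127)=3913864295, p(128)=4351078600, p(129)=4835271870, p(130)=5371315400, p(131)=5964539504, p(132)=6620830889, p(133)=7346629512, p(134)=8149040695, p(135)=9035836076, p(136)=10015581680, p(137)=11097645016, p(138)=12292341831, p(139)=13610949895, p(140)=15065878135, p(141)=16670689208, p(142)=18440293320, p(143)=20390982757.
Final step: p(144) = p(143) + p(142) - p(139) - p(137) + p(132) + p(129) - p(122) - p(118) + p(109) + p(104) - p(93) - p(87) + p(74) + p(67) - p(52) - p(44) + p(27) + p(18)
= 20390982757 + 18440293320 - 13610949895 - 11097645016 + 6620830889 + 4835271870 - 2291320912 - 1482074143 + 541946240 + 304801365 - 82010177 - 38887673 + 7089500 + 2679689 - 281589 - 75175 + 3010 + 385
= 22540654445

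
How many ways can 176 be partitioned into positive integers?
476715857290

p(n) counts ways to write n as a sum of positive integers (order ignored).
Euler's pentagonal recurrence: p(k) = p(k-1) + p(k-2) - p(k-5) - p(k-7) + p(k-12) + p(k-15) - ... (offsets j(3j∓1)/2, signs ++--, p(0)=1, p(<0)=0).
DP table for k = 0..175: p(0)=1, p(1)=1, p(2)=2, p(3)=3, p(4)=5, p(5)=7, p(6)=11, p(7)=15, p(8)=22, p(9)=30, p(10)=42, p(11)=56, p(12)=77, p(13)=101, p(14)=135, p(15)=176, p(16)=231, p(17)=297, p(18)=385, p(19)=490, p(20)=627, p(21)=792, p(22)=1002, p(23)=1255, p(24)=1575, p(25)=1958, p(26)=2436, p(27)=3010, p(28)=3718, p(29)=4565, p(30)=5604, p(31)=6842, p(32)=8349, p(33)=10143, p(34)=12310, p(35)=14883, p(36)=17977, p(37)=21637, p(38)=26015, p(39)=31185, p(40)=37338, p(41)=44583, p(42)=53174, p(43)=63261, p(44)=75175, p(45)=89134, p(46)=105558, p(47)=124754, p(48)=147273, p(49)=173525, p(50)=204226, p(51)=239943, p(52)=281589, p(53)=329931, p(54)=386155, p(55)=451276, p(56)=526823, p(57)=614154, p(58)=715220, p(59)=831820, p(60)=966467, p(61)=1121505, p(62)=1300156, p(63)=1505499, p(64)=1741630, p(65)=2012558, p(66)=2323520, p(67)=2679689, p(68)=3087735, p(69)=3554345, p(70)=4087968, p(71)=4697205, p(72)=5392783, p(73)=6185689, p(74)=7089500, p(75)=8118264, p(76)=9289091, p(77)=10619863, p(78)=12132164, p(79)=13848650, p(80)=15796476, p(81)=18004327, p(82)=20506255, p(83)=23338469, p(84)=26543660, p(85)=30167357, p(86)=34262962, p(87)=38887673, p(88)=44108109, p(89)=49995925, p(90)=56634173, p(91)=64112359, p(92)=72533807, p(93)=82010177, p(94)=92669720, p(95)=104651419, p(96)=118114304, p(97)=133230930, p(98)=150198136, p(99)=169229875, p(100)=190569292, p(101)=214481126, p(102)=241265379, p(103)=271248950, p(104)=304801365, p(105)=342325709, p(106)=384276336, p(107)=431149389, p(108)=483502844, p(109)=541946240, p(110)=607163746, p(111)=679903203, p(112)=761002156, p(113)=851376628, p(114)=952050665, p(115)=1064144451, p(116)=1188908248, p(117)=1327710076, p(118)=1482074143, p(119)=1653668665, p(120)=1844349560, p(121)=2056148051, p(122)=2291320912, p(123)=2552338241, p(124)=2841940500, p(125)=3163127352, p(126)=3519222692, p(127)=3913864295, p(128)=4351078600, p(129)=4835271870, p(130)=5371315400, p(131)=5964539504, p(132)=6620830889, p(133)=7346629512, p(134)=8149040695, p(135)=9035836076, p(136)=10015581680, p(137)=11097645016, p(138)=12292341831, p(139)=13610949895, p(140)=15065878135, p(141)=16670689208, p(142)=18440293320, p(143)=20390982757, p(144)=22540654445, p(145)=24908858009, p(146)=27517052599, p(147)=30388671978, p(148)=33549419497, p(149)=37027355200, p(150)=40853235313, p(151)=45060624582, p(152)=49686288421, p(153)=54770336324, p(154)=60356673280, p(155)=66493182097, p(156)=73232243759, p(157)=80630964769, p(158)=88751778802, p(159)=97662728555, p(160)=107438159466, p(161)=118159068427, p(162)=129913904637, p(163)=142798995930, p(164)=156919475295, p(165)=172389800255, p(166)=189334822579, p(167)=207890420102, p(168)=228204732751, p(169)=250438925115, p(170)=274768617130, p(171)=301384802048, p(172)=330495499613, p(173)=362326859895, p(174)=397125074750, p(175)=435157697830.
Final step: p(176) = p(175) + p(174) - p(171) - p(169) + p(164) + p(161) - p(154) - p(150) + p(141) + p(136) - p(125) - p(119) + p(106) + p(99) - p(84) - p(76) + p(59) + p(50) - p(31) - p(21) + p(0)
= 435157697830 + 397125074750 - 301384802048 - 250438925115 + 156919475295 + 118159068427 - 60356673280 - 40853235313 + 16670689208 + 10015581680 - 3163127352 - 1653668665 + 384276336 + 169229875 - 26543660 - 9289091 + 831820 + 204226 - 6842 - 792 + 1
= 476715857290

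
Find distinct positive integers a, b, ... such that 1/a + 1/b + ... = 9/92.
1/11 + 1/145 + 1/48914 + 1/3588820180

Greedy algorithm:
9/92: ceiling(92/9) = 11, use 1/11
7/1012: ceiling(1012/7) = 145, use 1/145
3/146740: ceiling(146740/3) = 48914, use 1/48914
1/3588820180: ceiling(3588820180/1) = 3588820180, use 1/3588820180
Result: 9/92 = 1/11 + 1/145 + 1/48914 + 1/3588820180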